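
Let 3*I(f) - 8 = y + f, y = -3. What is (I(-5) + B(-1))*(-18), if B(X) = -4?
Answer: 72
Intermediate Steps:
I(f) = 5/3 + f/3 (I(f) = 8/3 + (-3 + f)/3 = 8/3 + (-1 + f/3) = 5/3 + f/3)
(I(-5) + B(-1))*(-18) = ((5/3 + (⅓)*(-5)) - 4)*(-18) = ((5/3 - 5/3) - 4)*(-18) = (0 - 4)*(-18) = -4*(-18) = 72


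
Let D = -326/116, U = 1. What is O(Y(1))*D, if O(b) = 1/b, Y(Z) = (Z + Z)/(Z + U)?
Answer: -163/58 ≈ -2.8103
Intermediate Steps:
Y(Z) = 2*Z/(1 + Z) (Y(Z) = (Z + Z)/(Z + 1) = (2*Z)/(1 + Z) = 2*Z/(1 + Z))
D = -163/58 (D = -326*1/116 = -163/58 ≈ -2.8103)
O(b) = 1/b
O(Y(1))*D = -163/58/(2*1/(1 + 1)) = -163/58/(2*1/2) = -163/58/(2*1*(½)) = -163/58/1 = 1*(-163/58) = -163/58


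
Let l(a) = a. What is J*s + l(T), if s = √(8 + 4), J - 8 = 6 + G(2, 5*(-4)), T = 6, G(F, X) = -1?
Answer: 6 + 26*√3 ≈ 51.033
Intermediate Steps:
J = 13 (J = 8 + (6 - 1) = 8 + 5 = 13)
s = 2*√3 (s = √12 = 2*√3 ≈ 3.4641)
J*s + l(T) = 13*(2*√3) + 6 = 26*√3 + 6 = 6 + 26*√3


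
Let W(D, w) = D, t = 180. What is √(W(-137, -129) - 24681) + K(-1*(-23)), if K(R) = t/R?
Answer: 180/23 + I*√24818 ≈ 7.8261 + 157.54*I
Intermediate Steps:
K(R) = 180/R
√(W(-137, -129) - 24681) + K(-1*(-23)) = √(-137 - 24681) + 180/((-1*(-23))) = √(-24818) + 180/23 = I*√24818 + 180*(1/23) = I*√24818 + 180/23 = 180/23 + I*√24818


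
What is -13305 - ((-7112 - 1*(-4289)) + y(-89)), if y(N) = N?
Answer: -10393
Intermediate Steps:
-13305 - ((-7112 - 1*(-4289)) + y(-89)) = -13305 - ((-7112 - 1*(-4289)) - 89) = -13305 - ((-7112 + 4289) - 89) = -13305 - (-2823 - 89) = -13305 - 1*(-2912) = -13305 + 2912 = -10393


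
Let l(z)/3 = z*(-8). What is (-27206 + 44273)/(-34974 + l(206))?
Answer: -5689/13306 ≈ -0.42755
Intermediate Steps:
l(z) = -24*z (l(z) = 3*(z*(-8)) = 3*(-8*z) = -24*z)
(-27206 + 44273)/(-34974 + l(206)) = (-27206 + 44273)/(-34974 - 24*206) = 17067/(-34974 - 4944) = 17067/(-39918) = 17067*(-1/39918) = -5689/13306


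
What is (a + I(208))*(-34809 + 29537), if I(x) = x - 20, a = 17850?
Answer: -95096336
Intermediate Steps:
I(x) = -20 + x
(a + I(208))*(-34809 + 29537) = (17850 + (-20 + 208))*(-34809 + 29537) = (17850 + 188)*(-5272) = 18038*(-5272) = -95096336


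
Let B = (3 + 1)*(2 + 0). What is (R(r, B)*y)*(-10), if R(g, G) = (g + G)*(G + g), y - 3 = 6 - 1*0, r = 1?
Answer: -7290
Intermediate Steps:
B = 8 (B = 4*2 = 8)
y = 9 (y = 3 + (6 - 1*0) = 3 + (6 + 0) = 3 + 6 = 9)
R(g, G) = (G + g)² (R(g, G) = (G + g)*(G + g) = (G + g)²)
(R(r, B)*y)*(-10) = ((8 + 1)²*9)*(-10) = (9²*9)*(-10) = (81*9)*(-10) = 729*(-10) = -7290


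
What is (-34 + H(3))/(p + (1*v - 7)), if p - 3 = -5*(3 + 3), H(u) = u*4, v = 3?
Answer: 22/31 ≈ 0.70968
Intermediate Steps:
H(u) = 4*u
p = -27 (p = 3 - 5*(3 + 3) = 3 - 5*6 = 3 - 30 = -27)
(-34 + H(3))/(p + (1*v - 7)) = (-34 + 4*3)/(-27 + (1*3 - 7)) = (-34 + 12)/(-27 + (3 - 7)) = -22/(-27 - 4) = -22/(-31) = -22*(-1/31) = 22/31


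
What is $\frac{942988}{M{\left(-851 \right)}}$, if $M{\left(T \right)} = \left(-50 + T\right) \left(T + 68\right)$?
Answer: $\frac{942988}{705483} \approx 1.3367$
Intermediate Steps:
$M{\left(T \right)} = \left(-50 + T\right) \left(68 + T\right)$
$\frac{942988}{M{\left(-851 \right)}} = \frac{942988}{-3400 + \left(-851\right)^{2} + 18 \left(-851\right)} = \frac{942988}{-3400 + 724201 - 15318} = \frac{942988}{705483}$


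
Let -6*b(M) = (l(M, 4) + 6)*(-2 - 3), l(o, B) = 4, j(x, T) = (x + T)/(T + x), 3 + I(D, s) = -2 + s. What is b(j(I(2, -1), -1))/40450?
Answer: 1/4854 ≈ 0.00020602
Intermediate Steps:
I(D, s) = -5 + s (I(D, s) = -3 + (-2 + s) = -5 + s)
j(x, T) = 1 (j(x, T) = (T + x)/(T + x) = 1)
b(M) = 25/3 (b(M) = -(4 + 6)*(-2 - 3)/6 = -5*(-5)/3 = -⅙*(-50) = 25/3)
b(j(I(2, -1), -1))/40450 = (25/3)/40450 = (25/3)*(1/40450) = 1/4854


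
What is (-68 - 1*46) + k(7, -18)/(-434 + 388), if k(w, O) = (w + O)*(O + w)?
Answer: -5365/46 ≈ -116.63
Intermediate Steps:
k(w, O) = (O + w)² (k(w, O) = (O + w)*(O + w) = (O + w)²)
(-68 - 1*46) + k(7, -18)/(-434 + 388) = (-68 - 1*46) + (-18 + 7)²/(-434 + 388) = (-68 - 46) + (-11)²/(-46) = -114 + 121*(-1/46) = -114 - 121/46 = -5365/46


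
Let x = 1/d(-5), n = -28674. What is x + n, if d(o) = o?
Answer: -143371/5 ≈ -28674.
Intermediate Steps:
x = -1/5 (x = 1/(-5) = -1/5 ≈ -0.20000)
x + n = -1/5 - 28674 = -143371/5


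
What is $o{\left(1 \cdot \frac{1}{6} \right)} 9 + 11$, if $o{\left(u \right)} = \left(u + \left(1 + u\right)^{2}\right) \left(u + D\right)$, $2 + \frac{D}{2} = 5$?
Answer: $\frac{2299}{24} \approx 95.792$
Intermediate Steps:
$D = 6$ ($D = -4 + 2 \cdot 5 = -4 + 10 = 6$)
$o{\left(u \right)} = \left(6 + u\right) \left(u + \left(1 + u\right)^{2}\right)$ ($o{\left(u \right)} = \left(u + \left(1 + u\right)^{2}\right) \left(u + 6\right) = \left(u + \left(1 + u\right)^{2}\right) \left(6 + u\right) = \left(6 + u\right) \left(u + \left(1 + u\right)^{2}\right)$)
$o{\left(1 \cdot \frac{1}{6} \right)} 9 + 11 = \left(6 + \left(1 \cdot \frac{1}{6}\right)^{3} + 9 \left(1 \cdot \frac{1}{6}\right)^{2} + 19 \cdot 1 \cdot \frac{1}{6}\right) 9 + 11 = \left(6 + \left(\frac{1}{6}\right)^{3} + \frac{9}{36} + 19 \cdot \frac{1}{6}\right) 9 + 11 = \left(6 + \frac{1}{216} + 9 \cdot \frac{1}{36} + \frac{19}{6}\right) 9 + 11 = \left(6 + \frac{1}{216} + \frac{1}{4} + \frac{19}{6}\right) 9 + 11 = \frac{2035}{216} \cdot 9 + 11 = \frac{2035}{24} + 11 = \frac{2299}{24}$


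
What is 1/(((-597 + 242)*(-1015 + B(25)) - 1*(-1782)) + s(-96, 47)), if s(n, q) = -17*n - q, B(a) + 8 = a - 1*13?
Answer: 1/362272 ≈ 2.7604e-6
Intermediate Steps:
B(a) = -21 + a (B(a) = -8 + (a - 1*13) = -8 + (a - 13) = -8 + (-13 + a) = -21 + a)
s(n, q) = -q - 17*n
1/(((-597 + 242)*(-1015 + B(25)) - 1*(-1782)) + s(-96, 47)) = 1/(((-597 + 242)*(-1015 + (-21 + 25)) - 1*(-1782)) + (-1*47 - 17*(-96))) = 1/((-355*(-1015 + 4) + 1782) + (-47 + 1632)) = 1/((-355*(-1011) + 1782) + 1585) = 1/((358905 + 1782) + 1585) = 1/(360687 + 1585) = 1/362272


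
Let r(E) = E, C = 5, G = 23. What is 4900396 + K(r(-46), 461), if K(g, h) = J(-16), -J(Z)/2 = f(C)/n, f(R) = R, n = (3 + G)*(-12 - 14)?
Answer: 1656333853/338 ≈ 4.9004e+6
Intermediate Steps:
n = -676 (n = (3 + 23)*(-12 - 14) = 26*(-26) = -676)
J(Z) = 5/338 (J(Z) = -10/(-676) = -10*(-1)/676 = -2*(-5/676) = 5/338)
K(g, h) = 5/338
4900396 + K(r(-46), 461) = 4900396 + 5/338 = 1656333853/338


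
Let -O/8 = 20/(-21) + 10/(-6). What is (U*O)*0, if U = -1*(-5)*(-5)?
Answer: 0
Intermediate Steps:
U = -25 (U = 5*(-5) = -25)
O = 440/21 (O = -8*(20/(-21) + 10/(-6)) = -8*(20*(-1/21) + 10*(-1/6)) = -8*(-20/21 - 5/3) = -8*(-55/21) = 440/21 ≈ 20.952)
(U*O)*0 = -25*440/21*0 = -11000/21*0 = 0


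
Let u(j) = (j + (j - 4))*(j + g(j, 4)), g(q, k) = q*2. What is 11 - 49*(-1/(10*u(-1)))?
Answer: 2029/180 ≈ 11.272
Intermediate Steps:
g(q, k) = 2*q
u(j) = 3*j*(-4 + 2*j) (u(j) = (j + (j - 4))*(j + 2*j) = (j + (-4 + j))*(3*j) = (-4 + 2*j)*(3*j) = 3*j*(-4 + 2*j))
11 - 49*(-1/(10*u(-1))) = 11 - 49*1/(60*(-2 - 1)) = 11 - 49/((6*(-1)*(-3))*(-10)) = 11 - 49/(18*(-10)) = 11 - 49/(-180) = 11 - 49*(-1/180) = 11 + 49/180 = 2029/180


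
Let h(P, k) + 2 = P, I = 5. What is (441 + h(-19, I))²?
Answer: 176400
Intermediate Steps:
h(P, k) = -2 + P
(441 + h(-19, I))² = (441 + (-2 - 19))² = (441 - 21)² = 420² = 176400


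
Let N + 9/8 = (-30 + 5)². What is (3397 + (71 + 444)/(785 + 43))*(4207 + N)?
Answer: 108722938457/6624 ≈ 1.6413e+7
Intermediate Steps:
N = 4991/8 (N = -9/8 + (-30 + 5)² = -9/8 + (-25)² = -9/8 + 625 = 4991/8 ≈ 623.88)
(3397 + (71 + 444)/(785 + 43))*(4207 + N) = (3397 + (71 + 444)/(785 + 43))*(4207 + 4991/8) = (3397 + 515/828)*(38647/8) = (2813231/828)*(38647/8) = 108722938457/6624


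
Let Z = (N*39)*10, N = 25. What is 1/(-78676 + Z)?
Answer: -1/68926 ≈ -1.4508e-5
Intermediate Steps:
Z = 9750 (Z = (25*39)*10 = 975*10 = 9750)
1/(-78676 + Z) = 1/(-78676 + 9750) = 1/(-68926) = -1/68926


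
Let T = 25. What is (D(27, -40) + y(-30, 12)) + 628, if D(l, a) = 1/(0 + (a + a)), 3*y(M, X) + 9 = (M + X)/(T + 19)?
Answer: 549869/880 ≈ 624.85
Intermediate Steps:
y(M, X) = -3 + M/132 + X/132 (y(M, X) = -3 + ((M + X)/(25 + 19))/3 = -3 + ((M + X)/44)/3 = -3 + ((M + X)*(1/44))/3 = -3 + (M/44 + X/44)/3 = -3 + (M/132 + X/132) = -3 + M/132 + X/132)
D(l, a) = 1/(2*a) (D(l, a) = 1/(0 + 2*a) = 1/(2*a))
(D(27, -40) + y(-30, 12)) + 628 = ((1/2)/(-40) + (-3 + (1/132)*(-30) + (1/132)*12)) + 628 = ((1/2)*(-1/40) + (-3 - 5/22 + 1/11)) + 628 = (-1/80 - 69/22) + 628 = -2771/880 + 628 = 549869/880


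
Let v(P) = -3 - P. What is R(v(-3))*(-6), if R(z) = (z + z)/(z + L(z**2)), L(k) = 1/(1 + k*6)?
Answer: 0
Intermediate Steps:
L(k) = 1/(1 + 6*k)
R(z) = 2*z/(z + 1/(1 + 6*z**2)) (R(z) = (z + z)/(z + 1/(1 + 6*z**2)) = (2*z)/(z + 1/(1 + 6*z**2)) = 2*z/(z + 1/(1 + 6*z**2)))
R(v(-3))*(-6) = ((2*(-3 - 1*(-3)) + 12*(-3 - 1*(-3))**3)/(1 + (-3 - 1*(-3)) + 6*(-3 - 1*(-3))**3))*(-6) = ((2*(-3 + 3) + 12*(-3 + 3)**3)/(1 + (-3 + 3) + 6*(-3 + 3)**3))*(-6) = ((2*0 + 12*0**3)/(1 + 0 + 6*0**3))*(-6) = ((0 + 12*0)/(1 + 0 + 6*0))*(-6) = ((0 + 0)/(1 + 0 + 0))*(-6) = (0/1)*(-6) = (1*0)*(-6) = 0*(-6) = 0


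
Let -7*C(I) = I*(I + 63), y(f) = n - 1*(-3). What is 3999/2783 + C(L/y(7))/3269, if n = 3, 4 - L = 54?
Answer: 834992353/573150501 ≈ 1.4568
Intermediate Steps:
L = -50 (L = 4 - 1*54 = 4 - 54 = -50)
y(f) = 6 (y(f) = 3 - 1*(-3) = 3 + 3 = 6)
C(I) = -I*(63 + I)/7 (C(I) = -I*(I + 63)/7 = -I*(63 + I)/7)
3999/2783 + C(L/y(7))/3269 = 3999/2783 - (-50/6)*(63 - 50/6)/7/3269 = 3999*(1/2783) - (-50*1/6)*(63 - 50*1/6)/7*(1/3269) = 3999/2783 - 1/7*(-25/3)*(63 - 25/3)*(1/3269) = 3999/2783 - 1/7*(-25/3)*164/3*(1/3269) = 3999/2783 + (4100/63)*(1/3269) = 3999/2783 + 4100/205947 = 834992353/573150501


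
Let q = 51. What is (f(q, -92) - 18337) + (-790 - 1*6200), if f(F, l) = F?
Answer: -25276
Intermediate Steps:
(f(q, -92) - 18337) + (-790 - 1*6200) = (51 - 18337) + (-790 - 1*6200) = -18286 + (-790 - 6200) = -18286 - 6990 = -25276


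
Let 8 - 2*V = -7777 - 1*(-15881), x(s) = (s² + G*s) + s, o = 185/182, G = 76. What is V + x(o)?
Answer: -131459137/33124 ≈ -3968.7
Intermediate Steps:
o = 185/182 (o = 185*(1/182) = 185/182 ≈ 1.0165)
x(s) = s² + 77*s (x(s) = (s² + 76*s) + s = s² + 77*s)
V = -4048 (V = 4 - (-7777 - 1*(-15881))/2 = 4 - (-7777 + 15881)/2 = 4 - ½*8104 = 4 - 4052 = -4048)
V + x(o) = -4048 + 185*(77 + 185/182)/182 = -4048 + (185/182)*(14199/182) = -4048 + 2626815/33124 = -131459137/33124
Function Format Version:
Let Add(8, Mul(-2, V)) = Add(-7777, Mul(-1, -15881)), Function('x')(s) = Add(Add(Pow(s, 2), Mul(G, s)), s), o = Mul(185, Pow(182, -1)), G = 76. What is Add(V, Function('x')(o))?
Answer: Rational(-131459137, 33124) ≈ -3968.7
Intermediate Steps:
o = Rational(185, 182) (o = Mul(185, Rational(1, 182)) = Rational(185, 182) ≈ 1.0165)
Function('x')(s) = Add(Pow(s, 2), Mul(77, s)) (Function('x')(s) = Add(Add(Pow(s, 2), Mul(76, s)), s) = Add(Pow(s, 2), Mul(77, s)))
V = -4048 (V = Add(4, Mul(Rational(-1, 2), Add(-7777, Mul(-1, -15881)))) = Add(4, Mul(Rational(-1, 2), Add(-7777, 15881))) = Add(4, Mul(Rational(-1, 2), 8104)) = Add(4, -4052) = -4048)
Add(V, Function('x')(o)) = Add(-4048, Mul(Rational(185, 182), Add(77, Rational(185, 182)))) = Add(-4048, Mul(Rational(185, 182), Rational(14199, 182))) = Add(-4048, Rational(2626815, 33124)) = Rational(-131459137, 33124)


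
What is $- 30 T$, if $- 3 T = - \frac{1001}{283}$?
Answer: $- \frac{10010}{283} \approx -35.371$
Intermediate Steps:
$T = \frac{1001}{849}$ ($T = - \frac{\left(-1001\right) \frac{1}{283}}{3} = \left(- \frac{1}{3}\right) \left(- \frac{1001}{283}\right) = \frac{1001}{849} \approx 1.179$)
$- 30 T = \left(-30\right) \frac{1001}{849} = - \frac{10010}{283}$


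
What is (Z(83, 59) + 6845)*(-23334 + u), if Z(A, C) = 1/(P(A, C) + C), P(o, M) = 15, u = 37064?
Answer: 3477335315/37 ≈ 9.3982e+7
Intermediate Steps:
Z(A, C) = 1/(15 + C)
(Z(83, 59) + 6845)*(-23334 + u) = (1/(15 + 59) + 6845)*(-23334 + 37064) = (1/74 + 6845)*13730 = (506531/74)*13730 = 3477335315/37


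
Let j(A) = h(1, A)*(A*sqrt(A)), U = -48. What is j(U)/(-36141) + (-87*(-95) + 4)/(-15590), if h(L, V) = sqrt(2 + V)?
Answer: -8269/15590 - 64*sqrt(138)/12047 ≈ -0.59281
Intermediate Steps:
j(A) = A**(3/2)*sqrt(2 + A) (j(A) = sqrt(2 + A)*(A*sqrt(A)) = sqrt(2 + A)*A**(3/2) = A**(3/2)*sqrt(2 + A))
j(U)/(-36141) + (-87*(-95) + 4)/(-15590) = ((-48)**(3/2)*sqrt(2 - 48))/(-36141) + (-87*(-95) + 4)/(-15590) = ((-192*I*sqrt(3))*sqrt(-46))*(-1/36141) + (8265 + 4)*(-1/15590) = ((-192*I*sqrt(3))*(I*sqrt(46)))*(-1/36141) + 8269*(-1/15590) = (192*sqrt(138))*(-1/36141) - 8269/15590 = -64*sqrt(138)/12047 - 8269/15590 = -8269/15590 - 64*sqrt(138)/12047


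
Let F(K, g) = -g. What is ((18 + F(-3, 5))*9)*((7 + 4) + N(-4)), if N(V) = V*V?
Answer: 3159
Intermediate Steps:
N(V) = V**2
((18 + F(-3, 5))*9)*((7 + 4) + N(-4)) = ((18 - 1*5)*9)*((7 + 4) + (-4)**2) = ((18 - 5)*9)*(11 + 16) = (13*9)*27 = 117*27 = 3159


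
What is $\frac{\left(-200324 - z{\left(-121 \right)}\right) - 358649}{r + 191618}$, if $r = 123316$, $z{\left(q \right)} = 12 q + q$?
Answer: $- \frac{92900}{52489} \approx -1.7699$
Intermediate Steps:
$z{\left(q \right)} = 13 q$
$\frac{\left(-200324 - z{\left(-121 \right)}\right) - 358649}{r + 191618} = \frac{\left(-200324 - 13 \left(-121\right)\right) - 358649}{123316 + 191618} = \frac{\left(-200324 - -1573\right) - 358649}{314934} = \left(\left(-200324 + 1573\right) - 358649\right) \frac{1}{314934} = \left(-198751 - 358649\right) \frac{1}{314934} = \left(-557400\right) \frac{1}{314934} = - \frac{92900}{52489}$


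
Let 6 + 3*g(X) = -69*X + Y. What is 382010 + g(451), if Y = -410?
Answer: 1114495/3 ≈ 3.7150e+5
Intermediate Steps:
g(X) = -416/3 - 23*X (g(X) = -2 + (-69*X - 410)/3 = -2 + (-410 - 69*X)/3 = -2 + (-410/3 - 23*X) = -416/3 - 23*X)
382010 + g(451) = 382010 + (-416/3 - 23*451) = 382010 + (-416/3 - 10373) = 382010 - 31535/3 = 1114495/3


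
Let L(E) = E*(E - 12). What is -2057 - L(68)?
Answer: -5865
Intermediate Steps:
L(E) = E*(-12 + E)
-2057 - L(68) = -2057 - 68*(-12 + 68) = -2057 - 68*56 = -2057 - 1*3808 = -2057 - 3808 = -5865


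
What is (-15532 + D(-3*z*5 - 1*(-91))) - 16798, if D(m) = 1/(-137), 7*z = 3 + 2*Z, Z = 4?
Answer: -4429211/137 ≈ -32330.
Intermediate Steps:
z = 11/7 (z = (3 + 2*4)/7 = (3 + 8)/7 = (⅐)*11 = 11/7 ≈ 1.5714)
D(m) = -1/137
(-15532 + D(-3*z*5 - 1*(-91))) - 16798 = (-15532 - 1/137) - 16798 = -2127885/137 - 16798 = -4429211/137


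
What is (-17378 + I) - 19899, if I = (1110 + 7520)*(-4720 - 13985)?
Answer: -161461427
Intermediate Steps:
I = -161424150 (I = 8630*(-18705) = -161424150)
(-17378 + I) - 19899 = (-17378 - 161424150) - 19899 = -161441528 - 19899 = -161461427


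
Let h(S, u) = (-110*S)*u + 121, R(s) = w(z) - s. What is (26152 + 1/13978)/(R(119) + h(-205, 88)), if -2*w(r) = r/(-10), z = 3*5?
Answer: 731105314/55475963279 ≈ 0.013179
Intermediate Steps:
z = 15
w(r) = r/20 (w(r) = -r/(2*(-10)) = -r*(-1)/(2*10) = -(-1)*r/20 = r/20)
R(s) = 3/4 - s (R(s) = (1/20)*15 - s = 3/4 - s)
h(S, u) = 121 - 110*S*u (h(S, u) = -110*S*u + 121 = 121 - 110*S*u)
(26152 + 1/13978)/(R(119) + h(-205, 88)) = (26152 + 1/13978)/((3/4 - 1*119) + (121 - 110*(-205)*88)) = (26152 + 1/13978)/((3/4 - 119) + (121 + 1984400)) = 365552657/(13978*(-473/4 + 1984521)) = 365552657/(13978*(7937611/4)) = (365552657/13978)*(4/7937611) = 731105314/55475963279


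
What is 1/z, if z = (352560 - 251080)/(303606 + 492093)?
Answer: 795699/101480 ≈ 7.8409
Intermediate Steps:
z = 101480/795699 ≈ 0.12754
1/z = 1/(101480/795699) = 795699/101480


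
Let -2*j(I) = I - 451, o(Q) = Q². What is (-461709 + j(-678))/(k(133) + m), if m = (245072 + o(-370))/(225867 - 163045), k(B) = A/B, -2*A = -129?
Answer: -3853012630607/54854295 ≈ -70241.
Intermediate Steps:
A = 129/2 (A = -½*(-129) = 129/2 ≈ 64.500)
k(B) = 129/(2*B)
m = 190986/31411 (m = (245072 + (-370)²)/(225867 - 163045) = (245072 + 136900)/62822 = 381972*(1/62822) = 190986/31411 ≈ 6.0802)
j(I) = 451/2 - I/2 (j(I) = -(I - 451)/2 = -(-451 + I)/2 = 451/2 - I/2)
(-461709 + j(-678))/(k(133) + m) = (-461709 + (451/2 - ½*(-678)))/((129/2)/133 + 190986/31411) = (-461709 + (451/2 + 339))/((129/2)*(1/133) + 190986/31411) = (-461709 + 1129/2)/(129/266 + 190986/31411) = -922289/(2*54854295/8355326) = -922289/2*8355326/54854295 = -3853012630607/54854295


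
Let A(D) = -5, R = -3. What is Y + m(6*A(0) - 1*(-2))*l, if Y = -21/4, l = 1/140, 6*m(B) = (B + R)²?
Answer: -3449/840 ≈ -4.1059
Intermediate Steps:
m(B) = (-3 + B)²/6 (m(B) = (B - 3)²/6 = (-3 + B)²/6)
l = 1/140 ≈ 0.0071429
Y = -21/4 (Y = -21*¼ = -21/4 ≈ -5.2500)
Y + m(6*A(0) - 1*(-2))*l = -21/4 + ((-3 + (6*(-5) - 1*(-2)))²/6)*(1/140) = -21/4 + ((-3 + (-30 + 2))²/6)*(1/140) = -21/4 + ((-3 - 28)²/6)*(1/140) = -21/4 + ((⅙)*(-31)²)*(1/140) = -21/4 + ((⅙)*961)*(1/140) = -21/4 + (961/6)*(1/140) = -21/4 + 961/840 = -3449/840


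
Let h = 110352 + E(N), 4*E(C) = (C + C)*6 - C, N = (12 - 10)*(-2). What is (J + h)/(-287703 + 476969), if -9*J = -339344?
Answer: 1332413/1703394 ≈ 0.78221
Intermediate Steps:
J = 339344/9 (J = -⅑*(-339344) = 339344/9 ≈ 37705.)
N = -4 (N = 2*(-2) = -4)
E(C) = 11*C/4 (E(C) = ((C + C)*6 - C)/4 = ((2*C)*6 - C)/4 = (12*C - C)/4 = (11*C)/4 = 11*C/4)
h = 110341 (h = 110352 + (11/4)*(-4) = 110352 - 11 = 110341)
(J + h)/(-287703 + 476969) = (339344/9 + 110341)/(-287703 + 476969) = (1332413/9)/189266 = (1332413/9)*(1/189266) = 1332413/1703394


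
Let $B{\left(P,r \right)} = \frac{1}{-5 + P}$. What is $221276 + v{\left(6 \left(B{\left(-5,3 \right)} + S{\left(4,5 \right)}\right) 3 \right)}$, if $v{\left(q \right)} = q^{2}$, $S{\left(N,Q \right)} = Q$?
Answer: $\frac{5726381}{25} \approx 2.2906 \cdot 10^{5}$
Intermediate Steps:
$221276 + v{\left(6 \left(B{\left(-5,3 \right)} + S{\left(4,5 \right)}\right) 3 \right)} = 221276 + \left(6 \left(\frac{1}{-5 - 5} + 5\right) 3\right)^{2} = 221276 + \left(6 \left(\frac{1}{-10} + 5\right) 3\right)^{2} = 221276 + \left(6 \left(- \frac{1}{10} + 5\right) 3\right)^{2} = 221276 + \left(6 \cdot \frac{49}{10} \cdot 3\right)^{2} = 221276 + \left(6 \cdot \frac{147}{10}\right)^{2} = 221276 + \left(\frac{441}{5}\right)^{2} = 221276 + \frac{194481}{25} = \frac{5726381}{25}$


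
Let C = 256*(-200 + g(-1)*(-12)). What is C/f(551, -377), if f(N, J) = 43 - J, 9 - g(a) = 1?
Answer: -18944/105 ≈ -180.42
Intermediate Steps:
g(a) = 8 (g(a) = 9 - 1*1 = 9 - 1 = 8)
C = -75776 (C = 256*(-200 + 8*(-12)) = 256*(-200 - 96) = 256*(-296) = -75776)
C/f(551, -377) = -75776/(43 - 1*(-377)) = -75776/(43 + 377) = -75776/420 = -75776*1/420 = -18944/105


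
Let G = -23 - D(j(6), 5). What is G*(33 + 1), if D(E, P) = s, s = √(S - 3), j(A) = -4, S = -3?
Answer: -782 - 34*I*√6 ≈ -782.0 - 83.283*I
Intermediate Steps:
s = I*√6 (s = √(-3 - 3) = √(-6) = I*√6 ≈ 2.4495*I)
D(E, P) = I*√6
G = -23 - I*√6 ≈ -23.0 - 2.4495*I
G*(33 + 1) = (-23 - I*√6)*(33 + 1) = (-23 - I*√6)*34 = -782 - 34*I*√6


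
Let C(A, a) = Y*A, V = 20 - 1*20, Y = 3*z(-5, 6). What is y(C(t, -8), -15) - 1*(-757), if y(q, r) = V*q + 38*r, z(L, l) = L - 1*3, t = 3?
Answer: 187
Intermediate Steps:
z(L, l) = -3 + L (z(L, l) = L - 3 = -3 + L)
Y = -24 (Y = 3*(-3 - 5) = 3*(-8) = -24)
V = 0 (V = 20 - 20 = 0)
C(A, a) = -24*A
y(q, r) = 38*r (y(q, r) = 0*q + 38*r = 0 + 38*r = 38*r)
y(C(t, -8), -15) - 1*(-757) = 38*(-15) - 1*(-757) = -570 + 757 = 187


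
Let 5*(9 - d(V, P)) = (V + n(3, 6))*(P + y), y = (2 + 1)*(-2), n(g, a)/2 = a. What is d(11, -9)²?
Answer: 6084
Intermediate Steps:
n(g, a) = 2*a
y = -6 (y = 3*(-2) = -6)
d(V, P) = 9 - (-6 + P)*(12 + V)/5 (d(V, P) = 9 - (V + 2*6)*(P - 6)/5 = 9 - (V + 12)*(-6 + P)/5 = 9 - (12 + V)*(-6 + P)/5 = 9 - (-6 + P)*(12 + V)/5)
d(11, -9)² = (117/5 - 12/5*(-9) + (6/5)*11 - ⅕*(-9)*11)² = (117/5 + 108/5 + 66/5 + 99/5)² = 78² = 6084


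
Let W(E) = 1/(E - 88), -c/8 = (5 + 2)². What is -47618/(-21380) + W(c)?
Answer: 1141763/513120 ≈ 2.2251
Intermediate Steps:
c = -392 (c = -8*(5 + 2)² = -8*7² = -8*49 = -392)
W(E) = 1/(-88 + E)
-47618/(-21380) + W(c) = -47618/(-21380) + 1/(-88 - 392) = -47618*(-1/21380) + 1/(-480) = 23809/10690 - 1/480 = 1141763/513120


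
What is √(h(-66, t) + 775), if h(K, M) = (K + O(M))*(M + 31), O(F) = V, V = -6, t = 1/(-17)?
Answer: I*√419849/17 ≈ 38.115*I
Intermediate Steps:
t = -1/17 ≈ -0.058824
O(F) = -6
h(K, M) = (-6 + K)*(31 + M) (h(K, M) = (K - 6)*(M + 31) = (-6 + K)*(31 + M))
√(h(-66, t) + 775) = √((-186 - 6*(-1/17) + 31*(-66) - 66*(-1/17)) + 775) = √((-186 + 6/17 - 2046 + 66/17) + 775) = √(-37872/17 + 775) = √(-24697/17) = I*√419849/17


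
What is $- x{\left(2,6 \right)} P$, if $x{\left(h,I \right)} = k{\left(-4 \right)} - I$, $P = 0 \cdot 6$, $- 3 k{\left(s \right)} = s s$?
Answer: $0$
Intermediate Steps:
$k{\left(s \right)} = - \frac{s^{2}}{3}$ ($k{\left(s \right)} = - \frac{s s}{3} = - \frac{s^{2}}{3}$)
$P = 0$
$x{\left(h,I \right)} = - \frac{16}{3} - I$ ($x{\left(h,I \right)} = - \frac{\left(-4\right)^{2}}{3} - I = \left(- \frac{1}{3}\right) 16 - I = - \frac{16}{3} - I$)
$- x{\left(2,6 \right)} P = - (- \frac{16}{3} - 6) 0 = \left(-1\right) \left(- \frac{34}{3}\right) 0 = \frac{34}{3} \cdot 0 = 0$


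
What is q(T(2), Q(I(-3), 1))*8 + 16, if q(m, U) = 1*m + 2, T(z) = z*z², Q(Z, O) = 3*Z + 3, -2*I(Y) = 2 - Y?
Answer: 96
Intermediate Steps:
I(Y) = -1 + Y/2 (I(Y) = -(2 - Y)/2 = -1 + Y/2)
Q(Z, O) = 3 + 3*Z
T(z) = z³
q(m, U) = 2 + m (q(m, U) = m + 2 = 2 + m)
q(T(2), Q(I(-3), 1))*8 + 16 = (2 + 2³)*8 + 16 = (2 + 8)*8 + 16 = 10*8 + 16 = 80 + 16 = 96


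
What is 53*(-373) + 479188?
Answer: 459419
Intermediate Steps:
53*(-373) + 479188 = -19769 + 479188 = 459419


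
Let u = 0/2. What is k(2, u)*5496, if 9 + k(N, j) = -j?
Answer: -49464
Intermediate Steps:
u = 0 (u = 0*(½) = 0)
k(N, j) = -9 - j
k(2, u)*5496 = (-9 - 1*0)*5496 = (-9 + 0)*5496 = -9*5496 = -49464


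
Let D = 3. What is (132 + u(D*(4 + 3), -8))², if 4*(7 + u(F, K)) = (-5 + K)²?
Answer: 447561/16 ≈ 27973.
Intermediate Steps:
u(F, K) = -7 + (-5 + K)²/4
(132 + u(D*(4 + 3), -8))² = (132 + (-7 + (-5 - 8)²/4))² = (132 + (-7 + (¼)*(-13)²))² = (132 + (-7 + (¼)*169))² = (132 + (-7 + 169/4))² = (132 + 141/4)² = (669/4)² = 447561/16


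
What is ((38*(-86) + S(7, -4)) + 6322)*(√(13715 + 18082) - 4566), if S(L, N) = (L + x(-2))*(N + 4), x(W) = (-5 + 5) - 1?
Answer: -13944564 + 9162*√3533 ≈ -1.3400e+7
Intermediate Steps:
x(W) = -1 (x(W) = 0 - 1 = -1)
S(L, N) = (-1 + L)*(4 + N) (S(L, N) = (L - 1)*(N + 4) = (-1 + L)*(4 + N))
((38*(-86) + S(7, -4)) + 6322)*(√(13715 + 18082) - 4566) = ((38*(-86) + (-4 - 1*(-4) + 4*7 + 7*(-4))) + 6322)*(√(13715 + 18082) - 4566) = ((-3268 + (-4 + 4 + 28 - 28)) + 6322)*(√31797 - 4566) = ((-3268 + 0) + 6322)*(3*√3533 - 4566) = (-3268 + 6322)*(-4566 + 3*√3533) = 3054*(-4566 + 3*√3533) = -13944564 + 9162*√3533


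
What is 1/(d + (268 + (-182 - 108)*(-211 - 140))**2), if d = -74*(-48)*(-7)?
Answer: 1/10415810500 ≈ 9.6008e-11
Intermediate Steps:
d = -24864 (d = 3552*(-7) = -24864)
1/(d + (268 + (-182 - 108)*(-211 - 140))**2) = 1/(-24864 + (268 + (-182 - 108)*(-211 - 140))**2) = 1/(-24864 + (268 - 290*(-351))**2) = 1/(-24864 + (268 + 101790)**2) = 1/(-24864 + 102058**2) = 1/(-24864 + 10415835364) = 1/10415810500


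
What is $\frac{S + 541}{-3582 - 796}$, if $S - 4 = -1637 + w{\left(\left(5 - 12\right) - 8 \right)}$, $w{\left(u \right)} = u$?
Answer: $\frac{1107}{4378} \approx 0.25286$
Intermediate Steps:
$S = -1648$ ($S = 4 + \left(-1637 + \left(\left(5 - 12\right) - 8\right)\right) = 4 - 1652 = -1648$)
$\frac{S + 541}{-3582 - 796} = \frac{-1648 + 541}{-3582 - 796} = - \frac{1107}{-4378} = \left(-1107\right) \left(- \frac{1}{4378}\right) = \frac{1107}{4378}$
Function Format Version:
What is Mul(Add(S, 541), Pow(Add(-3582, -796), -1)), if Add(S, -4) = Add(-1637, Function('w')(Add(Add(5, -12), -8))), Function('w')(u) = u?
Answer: Rational(1107, 4378) ≈ 0.25286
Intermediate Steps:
S = -1648 (S = Add(4, Add(-1637, Add(Add(5, -12), -8))) = Add(4, Add(-1637, Add(-7, -8))) = Add(4, Add(-1637, -15)) = Add(4, -1652) = -1648)
Mul(Add(S, 541), Pow(Add(-3582, -796), -1)) = Mul(Add(-1648, 541), Pow(Add(-3582, -796), -1)) = Mul(-1107, Pow(-4378, -1)) = Mul(-1107, Rational(-1, 4378)) = Rational(1107, 4378)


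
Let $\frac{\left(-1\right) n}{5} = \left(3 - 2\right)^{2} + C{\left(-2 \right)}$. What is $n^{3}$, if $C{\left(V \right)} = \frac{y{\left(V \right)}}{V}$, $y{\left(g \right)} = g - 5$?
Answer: $- \frac{91125}{8} \approx -11391.0$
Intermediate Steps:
$y{\left(g \right)} = -5 + g$ ($y{\left(g \right)} = g - 5 = -5 + g$)
$C{\left(V \right)} = \frac{-5 + V}{V}$
$n = - \frac{45}{2}$ ($n = - 5 \left(\left(3 - 2\right)^{2} + \frac{-5 - 2}{-2}\right) = - 5 \left(1^{2} - - \frac{7}{2}\right) = - 5 \left(1 + \frac{7}{2}\right) = \left(-5\right) \frac{9}{2} = - \frac{45}{2} \approx -22.5$)
$n^{3} = \left(- \frac{45}{2}\right)^{3} = - \frac{91125}{8}$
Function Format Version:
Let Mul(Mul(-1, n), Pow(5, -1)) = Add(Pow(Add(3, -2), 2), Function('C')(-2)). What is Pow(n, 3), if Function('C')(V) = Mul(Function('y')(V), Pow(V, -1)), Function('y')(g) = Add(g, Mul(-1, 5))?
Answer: Rational(-91125, 8) ≈ -11391.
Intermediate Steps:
Function('y')(g) = Add(-5, g) (Function('y')(g) = Add(g, -5) = Add(-5, g))
Function('C')(V) = Mul(Pow(V, -1), Add(-5, V)) (Function('C')(V) = Mul(Add(-5, V), Pow(V, -1)) = Mul(Pow(V, -1), Add(-5, V)))
n = Rational(-45, 2) (n = Mul(-5, Add(Pow(Add(3, -2), 2), Mul(Pow(-2, -1), Add(-5, -2)))) = Mul(-5, Add(Pow(1, 2), Mul(Rational(-1, 2), -7))) = Mul(-5, Add(1, Rational(7, 2))) = Mul(-5, Rational(9, 2)) = Rational(-45, 2) ≈ -22.500)
Pow(n, 3) = Pow(Rational(-45, 2), 3) = Rational(-91125, 8)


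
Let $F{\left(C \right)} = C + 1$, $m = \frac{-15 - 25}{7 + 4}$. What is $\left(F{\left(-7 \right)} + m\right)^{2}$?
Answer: $\frac{11236}{121} \approx 92.859$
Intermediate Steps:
$m = - \frac{40}{11} \approx -3.6364$
$F{\left(C \right)} = 1 + C$
$\left(F{\left(-7 \right)} + m\right)^{2} = \left(\left(1 - 7\right) - \frac{40}{11}\right)^{2} = \left(-6 - \frac{40}{11}\right)^{2} = \left(- \frac{106}{11}\right)^{2} = \frac{11236}{121}$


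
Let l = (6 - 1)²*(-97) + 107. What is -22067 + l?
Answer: -24385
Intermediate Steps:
l = -2318 (l = 5²*(-97) + 107 = 25*(-97) + 107 = -2425 + 107 = -2318)
-22067 + l = -22067 - 2318 = -24385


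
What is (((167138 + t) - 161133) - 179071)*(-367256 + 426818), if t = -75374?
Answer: -14797583280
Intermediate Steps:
(((167138 + t) - 161133) - 179071)*(-367256 + 426818) = (((167138 - 75374) - 161133) - 179071)*(-367256 + 426818) = ((91764 - 161133) - 179071)*59562 = (-69369 - 179071)*59562 = -248440*59562 = -14797583280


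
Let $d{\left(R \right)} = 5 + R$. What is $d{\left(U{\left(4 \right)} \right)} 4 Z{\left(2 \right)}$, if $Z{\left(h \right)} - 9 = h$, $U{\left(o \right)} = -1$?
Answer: $176$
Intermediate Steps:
$Z{\left(h \right)} = 9 + h$
$d{\left(U{\left(4 \right)} \right)} 4 Z{\left(2 \right)} = \left(5 - 1\right) 4 \left(9 + 2\right) = 4 \cdot 4 \cdot 11 = 16 \cdot 11 = 176$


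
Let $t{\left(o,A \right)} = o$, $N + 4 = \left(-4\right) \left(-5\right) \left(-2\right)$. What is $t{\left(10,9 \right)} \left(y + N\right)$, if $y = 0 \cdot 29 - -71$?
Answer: $270$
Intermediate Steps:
$N = -44$ ($N = -4 + \left(-4\right) \left(-5\right) \left(-2\right) = -4 + 20 \left(-2\right) = -4 - 40 = -44$)
$y = 71$ ($y = 0 + 71 = 71$)
$t{\left(10,9 \right)} \left(y + N\right) = 10 \left(71 - 44\right) = 10 \cdot 27 = 270$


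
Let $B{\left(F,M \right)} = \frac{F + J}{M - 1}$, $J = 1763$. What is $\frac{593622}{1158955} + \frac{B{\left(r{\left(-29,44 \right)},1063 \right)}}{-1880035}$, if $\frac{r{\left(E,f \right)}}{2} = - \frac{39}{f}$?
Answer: $\frac{5214976641892979}{10181451601892340} \approx 0.5122$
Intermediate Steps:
$r{\left(E,f \right)} = - \frac{78}{f}$ ($r{\left(E,f \right)} = 2 \left(- \frac{39}{f}\right) = - \frac{78}{f}$)
$B{\left(F,M \right)} = \frac{1763 + F}{-1 + M}$ ($B{\left(F,M \right)} = \frac{F + 1763}{M - 1} = \frac{1763 + F}{-1 + M}$)
$\frac{593622}{1158955} + \frac{B{\left(r{\left(-29,44 \right)},1063 \right)}}{-1880035} = \frac{593622}{1158955} + \frac{\frac{1}{-1 + 1063} \left(1763 - \frac{78}{44}\right)}{-1880035} = 593622 \cdot \frac{1}{1158955} + \frac{1763 - \frac{39}{22}}{1062} \left(- \frac{1}{1880035}\right) = \frac{593622}{1158955} + \frac{1763 - \frac{39}{22}}{1062} \left(- \frac{1}{1880035}\right) = \frac{593622}{1158955} + \frac{1}{1062} \cdot \frac{38747}{22} \left(- \frac{1}{1880035}\right) = \frac{593622}{1158955} + \frac{38747}{23364} \left(- \frac{1}{1880035}\right) = \frac{593622}{1158955} - \frac{38747}{43925137740} = \frac{5214976641892979}{10181451601892340}$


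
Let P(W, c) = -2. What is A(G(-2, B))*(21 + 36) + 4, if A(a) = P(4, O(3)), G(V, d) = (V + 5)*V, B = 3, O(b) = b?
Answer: -110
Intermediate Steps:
G(V, d) = V*(5 + V) (G(V, d) = (5 + V)*V = V*(5 + V))
A(a) = -2
A(G(-2, B))*(21 + 36) + 4 = -2*(21 + 36) + 4 = -2*57 + 4 = -114 + 4 = -110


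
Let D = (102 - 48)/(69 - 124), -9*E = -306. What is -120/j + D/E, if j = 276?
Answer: -9971/21505 ≈ -0.46366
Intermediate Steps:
E = 34 (E = -1/9*(-306) = 34)
D = -54/55 (D = 54/(-55) = 54*(-1/55) = -54/55 ≈ -0.98182)
-120/j + D/E = -120/276 - 54/55/34 = -120*1/276 - 54/55*1/34 = -10/23 - 27/935 = -9971/21505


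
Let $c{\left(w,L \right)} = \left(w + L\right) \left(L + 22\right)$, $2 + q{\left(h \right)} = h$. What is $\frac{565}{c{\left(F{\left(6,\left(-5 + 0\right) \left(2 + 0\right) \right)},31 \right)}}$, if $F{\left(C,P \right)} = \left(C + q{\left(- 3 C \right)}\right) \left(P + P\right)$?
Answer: $\frac{565}{16483} \approx 0.034278$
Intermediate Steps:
$q{\left(h \right)} = -2 + h$
$F{\left(C,P \right)} = 2 P \left(-2 - 2 C\right)$ ($F{\left(C,P \right)} = \left(C - \left(2 + 3 C\right)\right) \left(P + P\right) = \left(-2 - 2 C\right) 2 P = 2 P \left(-2 - 2 C\right)$)
$c{\left(w,L \right)} = \left(22 + L\right) \left(L + w\right)$ ($c{\left(w,L \right)} = \left(L + w\right) \left(22 + L\right) = \left(22 + L\right) \left(L + w\right)$)
$\frac{565}{c{\left(F{\left(6,\left(-5 + 0\right) \left(2 + 0\right) \right)},31 \right)}} = \frac{565}{31^{2} + 22 \cdot 31 + 22 \left(- 4 \left(-5 + 0\right) \left(2 + 0\right) \left(1 + 6\right)\right) + 31 \left(- 4 \left(-5 + 0\right) \left(2 + 0\right) \left(1 + 6\right)\right)} = \frac{565}{961 + 682 + 22 \left(\left(-4\right) \left(\left(-5\right) 2\right) 7\right) + 31 \left(\left(-4\right) \left(\left(-5\right) 2\right) 7\right)} = \frac{565}{961 + 682 + 22 \left(\left(-4\right) \left(-10\right) 7\right) + 31 \left(\left(-4\right) \left(-10\right) 7\right)} = \frac{565}{961 + 682 + 22 \cdot 280 + 31 \cdot 280} = \frac{565}{961 + 682 + 6160 + 8680} = \frac{565}{16483}$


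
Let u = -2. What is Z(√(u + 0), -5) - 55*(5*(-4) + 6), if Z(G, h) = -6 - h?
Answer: 769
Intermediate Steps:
Z(√(u + 0), -5) - 55*(5*(-4) + 6) = (-6 - 1*(-5)) - 55*(5*(-4) + 6) = (-6 + 5) - 55*(-20 + 6) = -1 - 55*(-14) = -1 + 770 = 769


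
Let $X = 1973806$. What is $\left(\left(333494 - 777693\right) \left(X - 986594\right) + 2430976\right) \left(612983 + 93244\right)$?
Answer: $-309691946628224124$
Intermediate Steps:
$\left(\left(333494 - 777693\right) \left(X - 986594\right) + 2430976\right) \left(612983 + 93244\right) = \left(\left(333494 - 777693\right) \left(1973806 - 986594\right) + 2430976\right) \left(612983 + 93244\right) = \left(\left(333494 + \left(-1164577 + 386884\right)\right) 987212 + 2430976\right) 706227 = \left(\left(333494 - 777693\right) 987212 + 2430976\right) 706227 = \left(\left(-444199\right) 987212 + 2430976\right) 706227 = \left(-438518583188 + 2430976\right) 706227 = \left(-438516152212\right) 706227 = -309691946628224124$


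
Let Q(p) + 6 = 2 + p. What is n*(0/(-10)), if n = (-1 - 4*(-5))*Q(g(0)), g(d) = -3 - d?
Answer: 0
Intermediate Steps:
Q(p) = -4 + p (Q(p) = -6 + (2 + p) = -4 + p)
n = -133 (n = (-1 - 4*(-5))*(-4 + (-3 - 1*0)) = (-1 + 20)*(-4 + (-3 + 0)) = 19*(-4 - 3) = 19*(-7) = -133)
n*(0/(-10)) = -0/(-10) = -0*(-1)/10 = -133*0 = 0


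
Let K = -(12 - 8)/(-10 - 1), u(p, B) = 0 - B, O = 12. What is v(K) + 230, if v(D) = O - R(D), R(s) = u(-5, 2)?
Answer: 244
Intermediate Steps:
u(p, B) = -B
R(s) = -2 (R(s) = -1*2 = -2)
K = 4/11 (K = -4/(-11) = -4*(-1)/11 = -1*(-4/11) = 4/11 ≈ 0.36364)
v(D) = 14 (v(D) = 12 - 1*(-2) = 12 + 2 = 14)
v(K) + 230 = 14 + 230 = 244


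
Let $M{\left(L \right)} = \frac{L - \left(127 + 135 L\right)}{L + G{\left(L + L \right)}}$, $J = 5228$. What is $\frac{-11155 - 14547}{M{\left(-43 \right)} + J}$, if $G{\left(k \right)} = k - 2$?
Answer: $- \frac{3366962}{679233} \approx -4.957$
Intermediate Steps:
$G{\left(k \right)} = -2 + k$
$M{\left(L \right)} = \frac{-127 - 134 L}{-2 + 3 L}$ ($M{\left(L \right)} = \frac{L - \left(127 + 135 L\right)}{L + \left(-2 + \left(L + L\right)\right)} = \frac{L - \left(127 + 135 L\right)}{L + \left(-2 + 2 L\right)} = \frac{-127 - 134 L}{-2 + 3 L}$)
$\frac{-11155 - 14547}{M{\left(-43 \right)} + J} = \frac{-11155 - 14547}{\frac{-127 - -5762}{-2 + 3 \left(-43\right)} + 5228} = - \frac{25702}{\frac{-127 + 5762}{-2 - 129} + 5228} = - \frac{25702}{\frac{1}{-131} \cdot 5635 + 5228} = - \frac{25702}{\left(- \frac{1}{131}\right) 5635 + 5228} = - \frac{25702}{- \frac{5635}{131} + 5228} = - \frac{25702}{\frac{679233}{131}} = \left(-25702\right) \frac{131}{679233} = - \frac{3366962}{679233}$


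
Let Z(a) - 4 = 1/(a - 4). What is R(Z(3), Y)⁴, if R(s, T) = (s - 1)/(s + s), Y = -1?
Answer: 1/81 ≈ 0.012346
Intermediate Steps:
Z(a) = 4 + 1/(-4 + a) (Z(a) = 4 + 1/(a - 4) = 4 + 1/(-4 + a))
R(s, T) = (-1 + s)/(2*s) (R(s, T) = (-1 + s)/((2*s)) = (-1 + s)*(1/(2*s)) = (-1 + s)/(2*s))
R(Z(3), Y)⁴ = ((-1 + (-15 + 4*3)/(-4 + 3))/(2*(((-15 + 4*3)/(-4 + 3)))))⁴ = ((-1 + (-15 + 12)/(-1))/(2*(((-15 + 12)/(-1)))))⁴ = ((-1 - 1*(-3))/(2*((-1*(-3)))))⁴ = ((½)*(-1 + 3)/3)⁴ = ((½)*(⅓)*2)⁴ = (⅓)⁴ = 1/81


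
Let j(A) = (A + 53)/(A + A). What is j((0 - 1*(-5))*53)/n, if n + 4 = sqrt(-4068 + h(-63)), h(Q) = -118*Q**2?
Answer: -6/1181065 - 9*I*sqrt(52490)/2362130 ≈ -5.0802e-6 - 0.00087292*I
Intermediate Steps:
j(A) = (53 + A)/(2*A) (j(A) = (53 + A)/((2*A)) = (53 + A)*(1/(2*A)) = (53 + A)/(2*A))
n = -4 + 3*I*sqrt(52490) (n = -4 + sqrt(-4068 - 118*(-63)**2) = -4 + sqrt(-4068 - 118*3969) = -4 + sqrt(-4068 - 468342) = -4 + sqrt(-472410) = -4 + 3*I*sqrt(52490) ≈ -4.0 + 687.32*I)
j((0 - 1*(-5))*53)/n = ((53 + (0 - 1*(-5))*53)/(2*(((0 - 1*(-5))*53))))/(-4 + 3*I*sqrt(52490)) = ((53 + (0 + 5)*53)/(2*(((0 + 5)*53))))/(-4 + 3*I*sqrt(52490)) = ((53 + 5*53)/(2*((5*53))))/(-4 + 3*I*sqrt(52490)) = ((1/2)*(53 + 265)/265)/(-4 + 3*I*sqrt(52490)) = ((1/2)*(1/265)*318)/(-4 + 3*I*sqrt(52490)) = 3/(5*(-4 + 3*I*sqrt(52490)))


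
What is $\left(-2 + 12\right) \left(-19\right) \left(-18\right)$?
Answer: $3420$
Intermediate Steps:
$\left(-2 + 12\right) \left(-19\right) \left(-18\right) = 10 \left(-19\right) \left(-18\right) = \left(-190\right) \left(-18\right) = 3420$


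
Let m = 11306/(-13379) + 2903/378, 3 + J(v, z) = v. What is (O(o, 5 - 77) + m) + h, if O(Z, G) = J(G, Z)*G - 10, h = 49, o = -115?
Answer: 27541013587/5057262 ≈ 5445.8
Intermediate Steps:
J(v, z) = -3 + v
O(Z, G) = -10 + G*(-3 + G) (O(Z, G) = (-3 + G)*G - 10 = G*(-3 + G) - 10 = -10 + G*(-3 + G))
m = 34565569/5057262 (m = 11306*(-1/13379) + 2903*(1/378) = -11306/13379 + 2903/378 = 34565569/5057262 ≈ 6.8348)
(O(o, 5 - 77) + m) + h = ((-10 + (5 - 77)*(-3 + (5 - 77))) + 34565569/5057262) + 49 = ((-10 - 72*(-3 - 72)) + 34565569/5057262) + 49 = ((-10 - 72*(-75)) + 34565569/5057262) + 49 = ((-10 + 5400) + 34565569/5057262) + 49 = (5390 + 34565569/5057262) + 49 = 27293207749/5057262 + 49 = 27541013587/5057262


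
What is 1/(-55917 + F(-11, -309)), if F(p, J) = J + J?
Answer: -1/56535 ≈ -1.7688e-5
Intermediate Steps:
F(p, J) = 2*J
1/(-55917 + F(-11, -309)) = 1/(-55917 + 2*(-309)) = 1/(-55917 - 618) = 1/(-56535) = -1/56535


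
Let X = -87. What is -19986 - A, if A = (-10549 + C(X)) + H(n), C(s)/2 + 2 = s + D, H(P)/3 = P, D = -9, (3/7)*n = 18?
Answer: -9367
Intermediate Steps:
n = 42 (n = (7/3)*18 = 42)
H(P) = 3*P
C(s) = -22 + 2*s (C(s) = -4 + 2*(s - 9) = -4 + 2*(-9 + s) = -4 + (-18 + 2*s) = -22 + 2*s)
A = -10619 (A = (-10549 + (-22 + 2*(-87))) + 3*42 = (-10549 + (-22 - 174)) + 126 = (-10549 - 196) + 126 = -10745 + 126 = -10619)
-19986 - A = -19986 - 1*(-10619) = -19986 + 10619 = -9367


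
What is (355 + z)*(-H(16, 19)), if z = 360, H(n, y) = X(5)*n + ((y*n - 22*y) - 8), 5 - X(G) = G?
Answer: 87230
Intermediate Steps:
X(G) = 5 - G
H(n, y) = -8 - 22*y + n*y (H(n, y) = (5 - 1*5)*n + ((y*n - 22*y) - 8) = (5 - 5)*n + ((n*y - 22*y) - 8) = 0*n + ((-22*y + n*y) - 8) = 0 + (-8 - 22*y + n*y) = -8 - 22*y + n*y)
(355 + z)*(-H(16, 19)) = (355 + 360)*(-(-8 - 22*19 + 16*19)) = 715*(-(-8 - 418 + 304)) = 715*(-1*(-122)) = 715*122 = 87230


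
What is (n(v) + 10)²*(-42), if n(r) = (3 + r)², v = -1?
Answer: -8232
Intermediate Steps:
(n(v) + 10)²*(-42) = ((3 - 1)² + 10)²*(-42) = (2² + 10)²*(-42) = (4 + 10)²*(-42) = 14²*(-42) = 196*(-42) = -8232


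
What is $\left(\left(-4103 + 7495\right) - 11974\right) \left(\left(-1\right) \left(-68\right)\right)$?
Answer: $-583576$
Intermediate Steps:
$\left(\left(-4103 + 7495\right) - 11974\right) \left(\left(-1\right) \left(-68\right)\right) = \left(3392 - 11974\right) 68 = \left(-8582\right) 68 = -583576$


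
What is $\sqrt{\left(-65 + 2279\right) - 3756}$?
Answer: $i \sqrt{1542} \approx 39.268 i$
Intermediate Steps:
$\sqrt{\left(-65 + 2279\right) - 3756} = \sqrt{2214 - 3756} = \sqrt{-1542} = i \sqrt{1542}$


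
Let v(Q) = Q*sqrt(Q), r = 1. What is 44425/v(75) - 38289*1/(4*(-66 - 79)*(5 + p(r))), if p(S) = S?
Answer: 12763/1160 + 1777*sqrt(3)/45 ≈ 79.399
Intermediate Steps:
v(Q) = Q**(3/2)
44425/v(75) - 38289*1/(4*(-66 - 79)*(5 + p(r))) = 44425/(75**(3/2)) - 38289*1/(4*(-66 - 79)*(5 + 1)) = 44425/((375*sqrt(3))) - 38289/((-870*4)) = 44425*(sqrt(3)/1125) - 38289/((-145*24)) = 1777*sqrt(3)/45 - 38289/(-3480) = 1777*sqrt(3)/45 - 38289*(-1/3480) = 1777*sqrt(3)/45 + 12763/1160 = 12763/1160 + 1777*sqrt(3)/45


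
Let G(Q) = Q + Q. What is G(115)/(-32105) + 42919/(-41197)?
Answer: -277477961/264525937 ≈ -1.0490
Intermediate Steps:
G(Q) = 2*Q
G(115)/(-32105) + 42919/(-41197) = (2*115)/(-32105) + 42919/(-41197) = 230*(-1/32105) + 42919*(-1/41197) = -46/6421 - 42919/41197 = -277477961/264525937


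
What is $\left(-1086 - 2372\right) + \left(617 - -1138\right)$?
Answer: $-1703$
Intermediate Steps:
$\left(-1086 - 2372\right) + \left(617 - -1138\right) = -3458 + \left(617 + 1138\right) = -3458 + 1755 = -1703$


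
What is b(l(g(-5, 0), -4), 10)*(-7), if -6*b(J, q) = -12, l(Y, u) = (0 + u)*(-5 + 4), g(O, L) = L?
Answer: -14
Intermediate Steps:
l(Y, u) = -u (l(Y, u) = u*(-1) = -u)
b(J, q) = 2 (b(J, q) = -⅙*(-12) = 2)
b(l(g(-5, 0), -4), 10)*(-7) = 2*(-7) = -14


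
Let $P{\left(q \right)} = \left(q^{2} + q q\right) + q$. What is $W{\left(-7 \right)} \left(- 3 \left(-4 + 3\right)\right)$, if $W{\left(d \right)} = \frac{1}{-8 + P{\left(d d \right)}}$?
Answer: $\frac{3}{4843} \approx 0.00061945$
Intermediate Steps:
$P{\left(q \right)} = q + 2 q^{2}$ ($P{\left(q \right)} = \left(q^{2} + q^{2}\right) + q = 2 q^{2} + q = q + 2 q^{2}$)
$W{\left(d \right)} = \frac{1}{-8 + d^{2} \left(1 + 2 d^{2}\right)}$ ($W{\left(d \right)} = \frac{1}{-8 + d d \left(1 + 2 d d\right)} = \frac{1}{-8 + d^{2} \left(1 + 2 d^{2}\right)}$)
$W{\left(-7 \right)} \left(- 3 \left(-4 + 3\right)\right) = \frac{\left(-3\right) \left(-4 + 3\right)}{-8 + \left(-7\right)^{2} + 2 \left(-7\right)^{4}} = \frac{\left(-3\right) \left(-1\right)}{-8 + 49 + 2 \cdot 2401} = \frac{1}{-8 + 49 + 4802} \cdot 3 = \frac{1}{4843} \cdot 3 = \frac{3}{4843}$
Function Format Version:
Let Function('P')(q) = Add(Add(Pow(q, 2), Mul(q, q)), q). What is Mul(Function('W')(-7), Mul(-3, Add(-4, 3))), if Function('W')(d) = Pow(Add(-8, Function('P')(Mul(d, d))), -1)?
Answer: Rational(3, 4843) ≈ 0.00061945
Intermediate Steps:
Function('P')(q) = Add(q, Mul(2, Pow(q, 2))) (Function('P')(q) = Add(Add(Pow(q, 2), Pow(q, 2)), q) = Add(Mul(2, Pow(q, 2)), q) = Add(q, Mul(2, Pow(q, 2))))
Function('W')(d) = Pow(Add(-8, Mul(Pow(d, 2), Add(1, Mul(2, Pow(d, 2))))), -1) (Function('W')(d) = Pow(Add(-8, Mul(Mul(d, d), Add(1, Mul(2, Mul(d, d))))), -1) = Pow(Add(-8, Mul(Pow(d, 2), Add(1, Mul(2, Pow(d, 2))))), -1))
Mul(Function('W')(-7), Mul(-3, Add(-4, 3))) = Mul(Pow(Add(-8, Pow(-7, 2), Mul(2, Pow(-7, 4))), -1), Mul(-3, Add(-4, 3))) = Mul(Pow(Add(-8, 49, Mul(2, 2401)), -1), Mul(-3, -1)) = Mul(Pow(Add(-8, 49, 4802), -1), 3) = Mul(Pow(4843, -1), 3) = Mul(Rational(1, 4843), 3) = Rational(3, 4843)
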